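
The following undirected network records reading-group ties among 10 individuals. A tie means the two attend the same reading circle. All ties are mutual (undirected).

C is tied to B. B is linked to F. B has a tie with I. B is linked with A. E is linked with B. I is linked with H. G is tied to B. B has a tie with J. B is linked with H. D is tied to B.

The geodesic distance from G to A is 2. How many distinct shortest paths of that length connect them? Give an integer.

The shortest distance is 2, and the only length-2 path is G–B–A. So there is exactly 1 shortest path.

1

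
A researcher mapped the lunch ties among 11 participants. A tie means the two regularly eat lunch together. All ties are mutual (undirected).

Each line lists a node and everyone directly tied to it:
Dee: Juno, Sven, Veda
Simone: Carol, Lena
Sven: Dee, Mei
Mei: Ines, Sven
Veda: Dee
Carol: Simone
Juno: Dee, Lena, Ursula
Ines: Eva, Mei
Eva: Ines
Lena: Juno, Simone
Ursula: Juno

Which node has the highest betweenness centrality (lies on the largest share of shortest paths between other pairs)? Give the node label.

Unnormalized betweenness of each node: Carol:0, Dee:29, Eva:0, Ines:9, Juno:27, Lena:16, Mei:16, Simone:9, Sven:21, Ursula:0, Veda:0.
Dee has the largest value, 29, making it the main broker — the node through which the most shortest paths run.

Dee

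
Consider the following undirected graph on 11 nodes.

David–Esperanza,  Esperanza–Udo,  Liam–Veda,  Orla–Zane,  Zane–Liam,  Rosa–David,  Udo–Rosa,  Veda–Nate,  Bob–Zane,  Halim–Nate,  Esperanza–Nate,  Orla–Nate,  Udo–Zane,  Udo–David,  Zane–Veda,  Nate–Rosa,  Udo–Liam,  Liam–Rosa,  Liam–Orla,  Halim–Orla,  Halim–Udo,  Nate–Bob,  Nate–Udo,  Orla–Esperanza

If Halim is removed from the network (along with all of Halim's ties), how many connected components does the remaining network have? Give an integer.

Halim's neighbors (Nate, Orla, and Udo) remain reachable from one another through other ties, so the rest of the network stays in one piece.

1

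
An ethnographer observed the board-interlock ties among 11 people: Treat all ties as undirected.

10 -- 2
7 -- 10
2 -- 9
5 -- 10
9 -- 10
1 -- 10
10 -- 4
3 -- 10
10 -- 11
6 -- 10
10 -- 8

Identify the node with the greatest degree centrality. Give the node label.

10

Degrees — 1:1, 2:2, 3:1, 4:1, 5:1, 6:1, 7:1, 8:1, 9:2, 10:10, 11:1.
The maximum is 10, attained only by 10.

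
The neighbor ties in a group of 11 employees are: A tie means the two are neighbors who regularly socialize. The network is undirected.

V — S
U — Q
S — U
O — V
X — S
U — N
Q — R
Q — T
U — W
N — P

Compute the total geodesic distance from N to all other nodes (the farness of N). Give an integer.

Distances from N: O:4, P:1, Q:2, R:3, S:2, T:3, U:1, V:3, W:2, X:3.
Sum = 4 + 1 + 2 + 3 + 2 + 3 + 1 + 3 + 2 + 3 = 24.

24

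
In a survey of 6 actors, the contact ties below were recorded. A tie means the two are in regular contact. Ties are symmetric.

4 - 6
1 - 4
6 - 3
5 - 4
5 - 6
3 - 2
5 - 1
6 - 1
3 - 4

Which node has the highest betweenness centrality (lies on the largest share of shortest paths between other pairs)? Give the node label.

Unnormalized betweenness of each node: 1:0, 2:0, 3:4, 4:2, 5:0, 6:2.
3 has the largest value, 4, making it the main broker — the node through which the most shortest paths run.

3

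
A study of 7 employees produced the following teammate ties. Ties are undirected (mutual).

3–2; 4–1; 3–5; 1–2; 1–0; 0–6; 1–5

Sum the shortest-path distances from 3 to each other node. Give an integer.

14

Distances from 3: 0:3, 1:2, 2:1, 4:3, 5:1, 6:4.
Sum = 3 + 2 + 1 + 3 + 1 + 4 = 14.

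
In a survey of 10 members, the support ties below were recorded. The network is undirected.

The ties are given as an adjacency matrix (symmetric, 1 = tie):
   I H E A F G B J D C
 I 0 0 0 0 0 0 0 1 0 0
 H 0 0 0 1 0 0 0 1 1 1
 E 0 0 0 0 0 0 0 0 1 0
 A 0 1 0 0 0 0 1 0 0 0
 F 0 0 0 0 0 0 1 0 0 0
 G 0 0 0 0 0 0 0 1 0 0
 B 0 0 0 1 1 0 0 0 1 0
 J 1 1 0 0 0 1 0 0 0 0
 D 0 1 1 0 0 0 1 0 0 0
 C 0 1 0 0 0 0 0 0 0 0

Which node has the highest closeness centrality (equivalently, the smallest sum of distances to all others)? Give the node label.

Farness (sum of distances to all others) for each node — A:19, B:21, C:23, D:17, E:25, F:29, G:27, H:15, I:27, J:19.
The smallest farness is 15, for H, so H has the highest closeness.

H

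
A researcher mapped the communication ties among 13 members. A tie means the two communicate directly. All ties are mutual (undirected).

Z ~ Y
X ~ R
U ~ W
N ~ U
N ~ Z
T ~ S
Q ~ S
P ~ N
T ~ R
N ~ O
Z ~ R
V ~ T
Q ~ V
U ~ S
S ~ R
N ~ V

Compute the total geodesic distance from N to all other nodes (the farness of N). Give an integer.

20

Distances from N: O:1, P:1, Q:2, R:2, S:2, T:2, U:1, V:1, W:2, X:3, Y:2, Z:1.
Sum = 1 + 1 + 2 + 2 + 2 + 2 + 1 + 1 + 2 + 3 + 2 + 1 = 20.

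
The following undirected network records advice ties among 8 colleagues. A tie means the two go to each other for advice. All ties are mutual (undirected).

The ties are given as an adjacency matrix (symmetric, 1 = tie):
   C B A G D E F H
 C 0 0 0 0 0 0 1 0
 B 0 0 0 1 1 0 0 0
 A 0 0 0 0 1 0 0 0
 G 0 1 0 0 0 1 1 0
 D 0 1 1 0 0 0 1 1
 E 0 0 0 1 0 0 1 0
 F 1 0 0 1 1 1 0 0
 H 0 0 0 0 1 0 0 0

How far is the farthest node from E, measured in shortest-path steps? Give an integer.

Distances from E: A:3, B:2, C:2, D:2, F:1, G:1, H:3.
The largest is 3 (to A and H), so the eccentricity of E is 3.

3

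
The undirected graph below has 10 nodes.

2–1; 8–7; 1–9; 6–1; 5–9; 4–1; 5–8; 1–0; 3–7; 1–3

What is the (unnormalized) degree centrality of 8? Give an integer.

8 is directly tied to 5 and 7. That is 2 neighbors, so the degree of 8 is 2.

2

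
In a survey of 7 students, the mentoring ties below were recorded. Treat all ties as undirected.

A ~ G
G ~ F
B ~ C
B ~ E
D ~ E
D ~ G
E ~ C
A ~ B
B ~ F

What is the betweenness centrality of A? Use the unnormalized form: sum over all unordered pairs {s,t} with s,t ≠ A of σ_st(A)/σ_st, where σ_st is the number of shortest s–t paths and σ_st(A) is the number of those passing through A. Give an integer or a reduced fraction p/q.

5/6

Pairs whose geodesics pass through A — B–G: 1/2; C–G: 1/3.
All other pairs contribute 0.
Summing the contributions gives betweenness(A) = 5/6.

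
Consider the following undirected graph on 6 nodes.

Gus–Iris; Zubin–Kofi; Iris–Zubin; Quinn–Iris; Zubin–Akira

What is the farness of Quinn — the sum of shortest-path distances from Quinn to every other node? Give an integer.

11

Distances from Quinn: Akira:3, Gus:2, Iris:1, Kofi:3, Zubin:2.
Sum = 3 + 2 + 1 + 3 + 2 = 11.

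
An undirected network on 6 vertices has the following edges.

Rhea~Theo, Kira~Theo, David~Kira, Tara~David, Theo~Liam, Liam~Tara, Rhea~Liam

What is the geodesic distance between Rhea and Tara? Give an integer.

One shortest route is Rhea – Liam – Tara, which uses 2 edges, and Rhea and Tara are not directly tied, so nothing shorter exists. So d(Rhea,Tara) = 2.

2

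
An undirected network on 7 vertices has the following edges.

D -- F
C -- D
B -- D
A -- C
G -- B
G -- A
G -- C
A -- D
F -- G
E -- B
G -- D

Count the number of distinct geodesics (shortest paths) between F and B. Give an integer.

2

The shortest distance is 2. The length-2 paths are: F–G–B; F–D–B.
That gives 2 distinct shortest paths.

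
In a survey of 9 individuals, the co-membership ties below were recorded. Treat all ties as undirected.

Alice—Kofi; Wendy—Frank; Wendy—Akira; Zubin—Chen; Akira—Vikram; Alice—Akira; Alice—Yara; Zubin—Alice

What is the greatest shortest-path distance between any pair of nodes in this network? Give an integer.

5

Eccentricity of each node (its greatest distance to any other): Akira:3, Alice:3, Chen:5, Frank:5, Kofi:4, Vikram:4, Wendy:4, Yara:4, Zubin:4.
The maximum eccentricity is 5, realized for instance by the pair Chen–Frank via Chen – Zubin – Alice – Akira – Wendy – Frank. So the diameter is 5.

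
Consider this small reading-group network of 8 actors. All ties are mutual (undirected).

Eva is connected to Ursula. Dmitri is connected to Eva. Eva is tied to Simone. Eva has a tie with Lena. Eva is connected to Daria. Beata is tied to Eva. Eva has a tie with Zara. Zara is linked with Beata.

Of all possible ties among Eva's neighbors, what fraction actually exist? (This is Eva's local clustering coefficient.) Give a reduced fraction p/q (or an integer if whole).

1/21

Eva's neighbors: Beata, Daria, Dmitri, Lena, Simone, Ursula, and Zara (k = 7).
Possible neighbor pairs: C(7,2) = 21. Edges among them: Beata–Zara → e = 1.
Clustering(Eva) = 1/21.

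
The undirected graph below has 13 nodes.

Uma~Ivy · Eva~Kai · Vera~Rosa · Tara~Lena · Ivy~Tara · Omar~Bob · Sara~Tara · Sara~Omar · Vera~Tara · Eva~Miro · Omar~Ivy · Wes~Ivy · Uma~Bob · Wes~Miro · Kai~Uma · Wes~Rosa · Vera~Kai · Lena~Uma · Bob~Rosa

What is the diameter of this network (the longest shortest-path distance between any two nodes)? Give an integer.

4

Eccentricity of each node (its greatest distance to any other): Bob:3, Eva:4, Ivy:3, Kai:3, Lena:4, Miro:4, Omar:4, Rosa:3, Sara:4, Tara:3, Uma:3, Vera:3, Wes:3.
The maximum eccentricity is 4, realized for instance by the pair Lena–Miro via Lena – Uma – Kai – Eva – Miro. So the diameter is 4.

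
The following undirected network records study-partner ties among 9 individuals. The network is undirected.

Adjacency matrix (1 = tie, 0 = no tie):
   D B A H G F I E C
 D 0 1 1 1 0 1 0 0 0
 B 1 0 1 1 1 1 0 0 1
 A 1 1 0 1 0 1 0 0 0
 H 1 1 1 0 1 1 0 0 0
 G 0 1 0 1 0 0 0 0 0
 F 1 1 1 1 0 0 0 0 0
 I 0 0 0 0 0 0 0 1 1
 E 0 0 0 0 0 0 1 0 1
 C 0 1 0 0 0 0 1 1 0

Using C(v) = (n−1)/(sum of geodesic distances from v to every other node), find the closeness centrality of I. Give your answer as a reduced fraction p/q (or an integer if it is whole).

Distances from I: A:3, B:2, C:1, D:3, E:1, F:3, G:3, H:3. Sum = 19.
n = 9, so closeness = 8/19.

8/19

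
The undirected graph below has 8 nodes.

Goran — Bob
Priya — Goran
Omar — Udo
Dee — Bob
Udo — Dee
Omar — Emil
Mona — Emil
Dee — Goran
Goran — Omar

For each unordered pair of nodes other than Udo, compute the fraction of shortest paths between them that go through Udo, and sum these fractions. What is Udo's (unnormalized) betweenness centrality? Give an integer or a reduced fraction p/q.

3/2

Pairs whose geodesics pass through Udo — Mona–Dee: 1/2; Dee–Emil: 1/2; Dee–Omar: 1/2.
All other pairs contribute 0.
Summing the contributions gives betweenness(Udo) = 3/2.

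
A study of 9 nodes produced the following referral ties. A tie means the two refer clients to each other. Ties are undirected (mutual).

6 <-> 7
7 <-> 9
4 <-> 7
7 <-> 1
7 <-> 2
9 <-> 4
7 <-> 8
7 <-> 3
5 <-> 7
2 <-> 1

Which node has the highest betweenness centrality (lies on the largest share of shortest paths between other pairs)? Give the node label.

Unnormalized betweenness of each node: 1:0, 2:0, 3:0, 4:0, 5:0, 6:0, 7:26, 8:0, 9:0.
7 has the largest value, 26, making it the main broker — the node through which the most shortest paths run.

7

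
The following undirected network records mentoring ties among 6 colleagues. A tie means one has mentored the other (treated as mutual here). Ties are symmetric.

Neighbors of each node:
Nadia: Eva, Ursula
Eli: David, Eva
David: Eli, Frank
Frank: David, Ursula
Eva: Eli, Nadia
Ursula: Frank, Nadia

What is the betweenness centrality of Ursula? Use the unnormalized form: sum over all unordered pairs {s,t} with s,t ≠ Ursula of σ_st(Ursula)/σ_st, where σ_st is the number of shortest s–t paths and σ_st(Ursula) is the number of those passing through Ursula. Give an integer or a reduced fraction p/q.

2

Pairs whose geodesics pass through Ursula — Nadia–David: 1/2; Nadia–Frank: 1; Eva–Frank: 1/2.
All other pairs contribute 0.
Summing the contributions gives betweenness(Ursula) = 2.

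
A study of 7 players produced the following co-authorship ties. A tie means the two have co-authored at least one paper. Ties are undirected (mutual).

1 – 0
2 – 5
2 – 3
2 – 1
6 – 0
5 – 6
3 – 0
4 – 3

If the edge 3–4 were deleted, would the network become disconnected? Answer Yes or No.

Yes

Without the 3–4 edge there is no alternate route between 3 and 4, so the network disconnects. It is a bridge.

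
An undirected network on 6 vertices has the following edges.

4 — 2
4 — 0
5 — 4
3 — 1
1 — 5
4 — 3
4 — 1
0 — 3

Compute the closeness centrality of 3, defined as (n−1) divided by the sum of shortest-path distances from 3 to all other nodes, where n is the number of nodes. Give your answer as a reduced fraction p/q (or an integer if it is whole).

5/7

Distances from 3: 0:1, 1:1, 2:2, 4:1, 5:2. Sum = 7.
n = 6, so closeness = 5/7.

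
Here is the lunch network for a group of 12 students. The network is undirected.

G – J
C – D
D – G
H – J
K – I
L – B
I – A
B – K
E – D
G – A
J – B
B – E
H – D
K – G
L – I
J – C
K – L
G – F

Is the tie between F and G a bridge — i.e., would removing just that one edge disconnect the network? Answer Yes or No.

Yes

Without the F–G edge there is no alternate route between F and G, so the network disconnects. It is a bridge.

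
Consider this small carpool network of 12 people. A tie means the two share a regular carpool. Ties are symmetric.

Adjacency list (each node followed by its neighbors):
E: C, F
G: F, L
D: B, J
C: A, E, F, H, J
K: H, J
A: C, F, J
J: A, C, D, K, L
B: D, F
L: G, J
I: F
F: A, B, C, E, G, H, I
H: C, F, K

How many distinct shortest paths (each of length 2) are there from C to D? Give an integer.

The shortest distance is 2, and the only length-2 path is C–J–D. So there is exactly 1 shortest path.

1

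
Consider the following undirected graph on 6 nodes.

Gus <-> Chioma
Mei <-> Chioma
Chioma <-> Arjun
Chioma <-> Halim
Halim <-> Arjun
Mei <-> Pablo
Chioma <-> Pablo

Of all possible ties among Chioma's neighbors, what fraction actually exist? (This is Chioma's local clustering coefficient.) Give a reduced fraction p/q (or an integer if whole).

Chioma's neighbors: Arjun, Gus, Halim, Mei, and Pablo (k = 5).
Possible neighbor pairs: C(5,2) = 10. Edges among them: Arjun–Halim, Mei–Pablo → e = 2.
Clustering(Chioma) = 2/10 = 1/5.

1/5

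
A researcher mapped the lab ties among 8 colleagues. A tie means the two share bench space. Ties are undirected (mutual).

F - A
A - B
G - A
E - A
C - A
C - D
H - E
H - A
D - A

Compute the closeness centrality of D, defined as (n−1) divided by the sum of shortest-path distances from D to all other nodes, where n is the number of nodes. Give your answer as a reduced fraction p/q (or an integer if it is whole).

7/12

Distances from D: A:1, B:2, C:1, E:2, F:2, G:2, H:2. Sum = 12.
n = 8, so closeness = 7/12.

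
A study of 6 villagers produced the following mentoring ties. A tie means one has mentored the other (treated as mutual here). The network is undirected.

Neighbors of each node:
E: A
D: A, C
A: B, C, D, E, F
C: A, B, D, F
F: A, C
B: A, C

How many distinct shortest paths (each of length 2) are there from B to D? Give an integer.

The shortest distance is 2. The length-2 paths are: B–A–D; B–C–D.
That gives 2 distinct shortest paths.

2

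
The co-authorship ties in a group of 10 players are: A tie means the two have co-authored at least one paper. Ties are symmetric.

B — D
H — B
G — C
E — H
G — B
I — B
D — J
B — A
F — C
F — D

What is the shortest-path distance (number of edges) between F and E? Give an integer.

4

One shortest route is F – D – B – H – E, which uses 4 edges, and at distance 3 from F we only reach {A, H, I}, which does not include E. So d(F,E) = 4.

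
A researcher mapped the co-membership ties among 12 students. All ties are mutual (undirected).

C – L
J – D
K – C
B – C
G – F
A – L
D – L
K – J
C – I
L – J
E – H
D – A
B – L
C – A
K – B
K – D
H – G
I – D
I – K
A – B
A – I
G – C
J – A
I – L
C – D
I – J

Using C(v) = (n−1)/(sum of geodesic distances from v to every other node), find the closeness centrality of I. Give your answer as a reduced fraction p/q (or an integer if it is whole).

11/20

Distances from I: A:1, B:2, C:1, D:1, E:4, F:3, G:2, H:3, J:1, K:1, L:1. Sum = 20.
n = 12, so closeness = 11/20.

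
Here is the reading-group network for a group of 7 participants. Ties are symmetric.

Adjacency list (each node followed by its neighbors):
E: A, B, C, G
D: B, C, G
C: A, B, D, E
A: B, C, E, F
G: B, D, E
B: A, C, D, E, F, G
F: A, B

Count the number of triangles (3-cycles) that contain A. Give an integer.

A's neighbors: B, C, E, and F.
Neighbor pairs that are themselves tied: A–B–C; A–B–E; A–B–F; A–C–E. Each forms one triangle with A, for 4 in total.

4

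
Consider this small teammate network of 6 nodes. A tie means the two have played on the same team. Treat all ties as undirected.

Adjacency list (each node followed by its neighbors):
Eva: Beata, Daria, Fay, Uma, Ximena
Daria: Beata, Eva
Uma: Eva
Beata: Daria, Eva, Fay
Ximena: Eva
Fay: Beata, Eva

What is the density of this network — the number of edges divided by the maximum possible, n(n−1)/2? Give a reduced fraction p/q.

7/15

There are 7 edges and 6 nodes, so the maximum possible is C(6,2) = 15.
Density = 7/15.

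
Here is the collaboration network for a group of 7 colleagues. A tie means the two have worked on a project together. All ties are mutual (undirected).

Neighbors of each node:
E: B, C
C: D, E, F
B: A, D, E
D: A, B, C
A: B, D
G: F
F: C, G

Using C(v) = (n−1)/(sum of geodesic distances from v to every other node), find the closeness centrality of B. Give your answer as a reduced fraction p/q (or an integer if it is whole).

Distances from B: A:1, C:2, D:1, E:1, F:3, G:4. Sum = 12.
n = 7, so closeness = 6/12 = 1/2.

1/2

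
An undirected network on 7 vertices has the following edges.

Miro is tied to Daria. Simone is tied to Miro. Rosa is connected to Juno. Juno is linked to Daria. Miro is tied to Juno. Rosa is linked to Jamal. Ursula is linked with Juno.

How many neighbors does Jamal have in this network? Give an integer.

1

Jamal is directly tied to Rosa. That is 1 neighbor, so the degree of Jamal is 1.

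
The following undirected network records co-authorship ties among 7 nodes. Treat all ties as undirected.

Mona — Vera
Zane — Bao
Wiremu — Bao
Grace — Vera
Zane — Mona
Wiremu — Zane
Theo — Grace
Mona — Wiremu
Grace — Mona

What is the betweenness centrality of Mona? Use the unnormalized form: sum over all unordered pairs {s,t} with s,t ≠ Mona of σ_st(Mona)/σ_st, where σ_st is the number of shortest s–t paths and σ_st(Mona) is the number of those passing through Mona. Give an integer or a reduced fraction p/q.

9

Pairs whose geodesics pass through Mona — Vera–Zane: 1; Vera–Bao: 2/2; Vera–Wiremu: 1; Grace–Zane: 1; Grace–Bao: 2/2; Grace–Wiremu: 1; Theo–Zane: 1; Theo–Bao: 2/2; Theo–Wiremu: 1.
All other pairs contribute 0.
Summing the contributions gives betweenness(Mona) = 9.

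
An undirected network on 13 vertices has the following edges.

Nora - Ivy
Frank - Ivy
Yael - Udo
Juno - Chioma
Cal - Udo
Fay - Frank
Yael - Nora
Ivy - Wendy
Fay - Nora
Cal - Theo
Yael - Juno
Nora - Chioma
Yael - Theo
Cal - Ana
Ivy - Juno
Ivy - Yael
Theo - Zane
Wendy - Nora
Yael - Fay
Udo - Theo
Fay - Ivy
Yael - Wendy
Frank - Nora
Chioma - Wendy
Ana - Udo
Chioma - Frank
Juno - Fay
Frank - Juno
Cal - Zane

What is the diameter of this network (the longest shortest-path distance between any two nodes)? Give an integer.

Eccentricity of each node (its greatest distance to any other): Ana:4, Cal:4, Chioma:4, Fay:3, Frank:4, Ivy:3, Juno:3, Nora:3, Theo:3, Udo:3, Wendy:3, Yael:2, Zane:4.
The maximum eccentricity is 4, realized for instance by the pair Zane–Frank via Zane – Theo – Yael – Juno – Frank. So the diameter is 4.

4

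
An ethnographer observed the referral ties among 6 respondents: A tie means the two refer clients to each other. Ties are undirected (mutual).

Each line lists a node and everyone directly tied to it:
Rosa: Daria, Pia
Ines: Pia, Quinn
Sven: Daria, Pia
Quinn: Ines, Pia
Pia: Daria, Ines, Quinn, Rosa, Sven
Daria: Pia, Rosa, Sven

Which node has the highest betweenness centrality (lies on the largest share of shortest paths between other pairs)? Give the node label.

Unnormalized betweenness of each node: Daria:1/2, Ines:0, Pia:13/2, Quinn:0, Rosa:0, Sven:0.
Pia has the largest value, 13/2, making it the main broker — the node through which the most shortest paths run.

Pia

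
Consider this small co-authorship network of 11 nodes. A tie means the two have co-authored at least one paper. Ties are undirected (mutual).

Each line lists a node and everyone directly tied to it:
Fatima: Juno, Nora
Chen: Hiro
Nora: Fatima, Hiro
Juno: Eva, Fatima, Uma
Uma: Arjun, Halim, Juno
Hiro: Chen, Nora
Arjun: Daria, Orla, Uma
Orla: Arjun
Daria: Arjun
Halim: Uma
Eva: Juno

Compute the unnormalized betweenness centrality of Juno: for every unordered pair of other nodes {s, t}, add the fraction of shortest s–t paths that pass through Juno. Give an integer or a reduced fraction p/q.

29

Pairs whose geodesics pass through Juno — Uma–Hiro: 1; Uma–Fatima: 1; Uma–Chen: 1; Uma–Eva: 1; Uma–Nora: 1; Hiro–Halim: 1; Hiro–Orla: 1; Hiro–Eva: 1; Hiro–Arjun: 1; Hiro–Daria: 1; Fatima–Halim: 1; Fatima–Orla: 1; Fatima–Eva: 1; Fatima–Arjun: 1 … (+15 more pairs).
All other pairs contribute 0.
Summing the contributions gives betweenness(Juno) = 29.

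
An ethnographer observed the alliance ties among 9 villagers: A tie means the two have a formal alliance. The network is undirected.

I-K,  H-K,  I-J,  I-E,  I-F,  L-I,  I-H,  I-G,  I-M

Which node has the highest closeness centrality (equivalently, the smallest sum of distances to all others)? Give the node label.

Farness (sum of distances to all others) for each node — E:15, F:15, G:15, H:14, I:8, J:15, K:14, L:15, M:15.
The smallest farness is 8, for I, so I has the highest closeness.

I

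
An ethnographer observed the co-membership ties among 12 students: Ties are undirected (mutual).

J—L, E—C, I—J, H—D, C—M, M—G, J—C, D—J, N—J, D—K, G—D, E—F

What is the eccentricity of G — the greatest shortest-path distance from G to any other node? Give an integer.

Distances from G: C:2, D:1, E:3, F:4, H:2, I:3, J:2, K:2, L:3, M:1, N:3.
The largest is 4 (to F), so the eccentricity of G is 4.

4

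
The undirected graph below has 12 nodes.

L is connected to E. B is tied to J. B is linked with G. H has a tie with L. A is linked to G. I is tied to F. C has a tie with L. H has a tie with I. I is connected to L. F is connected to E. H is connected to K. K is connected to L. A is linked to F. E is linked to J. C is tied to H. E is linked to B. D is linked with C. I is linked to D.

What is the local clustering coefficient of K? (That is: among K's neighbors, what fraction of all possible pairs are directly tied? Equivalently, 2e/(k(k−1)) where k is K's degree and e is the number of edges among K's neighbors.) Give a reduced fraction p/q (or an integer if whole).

1

K's neighbors: H and L (k = 2).
Possible neighbor pairs: C(2,2) = 1. Edges among them: H–L → e = 1.
Clustering(K) = 1/1.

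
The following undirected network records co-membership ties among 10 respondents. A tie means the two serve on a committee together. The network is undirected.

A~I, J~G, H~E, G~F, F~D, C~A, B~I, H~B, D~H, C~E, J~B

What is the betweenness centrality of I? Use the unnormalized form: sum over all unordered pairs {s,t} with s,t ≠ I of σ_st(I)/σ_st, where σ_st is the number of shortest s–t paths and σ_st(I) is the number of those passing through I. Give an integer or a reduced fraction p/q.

Pairs whose geodesics pass through I — B–C: 1/2; B–A: 1; J–C: 1/2; J–A: 1; G–C: 1/3; G–A: 1; F–A: 2/3; D–A: 1/2; H–A: 1/2.
All other pairs contribute 0.
Summing the contributions gives betweenness(I) = 6.

6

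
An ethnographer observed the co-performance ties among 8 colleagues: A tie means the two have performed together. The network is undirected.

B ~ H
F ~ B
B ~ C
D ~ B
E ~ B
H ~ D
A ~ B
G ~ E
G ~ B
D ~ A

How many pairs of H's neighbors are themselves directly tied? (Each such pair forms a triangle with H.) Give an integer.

1

H's neighbors: B and D.
Neighbor pairs that are themselves tied: H–B–D. Each forms one triangle with H, for 1 in total.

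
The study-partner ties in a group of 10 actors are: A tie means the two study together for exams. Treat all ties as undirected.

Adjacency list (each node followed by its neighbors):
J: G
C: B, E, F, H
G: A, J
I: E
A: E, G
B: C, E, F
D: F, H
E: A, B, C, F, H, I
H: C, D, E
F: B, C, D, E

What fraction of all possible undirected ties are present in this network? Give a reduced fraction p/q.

There are 14 edges and 10 nodes, so the maximum possible is C(10,2) = 45.
Density = 14/45.

14/45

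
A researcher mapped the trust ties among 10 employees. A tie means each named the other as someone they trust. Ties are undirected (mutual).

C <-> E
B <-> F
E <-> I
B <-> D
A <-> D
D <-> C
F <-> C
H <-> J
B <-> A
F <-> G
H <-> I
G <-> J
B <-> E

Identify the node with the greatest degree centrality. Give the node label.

B

Degrees — A:2, B:4, C:3, D:3, E:3, F:3, G:2, H:2, I:2, J:2.
The maximum is 4, attained only by B.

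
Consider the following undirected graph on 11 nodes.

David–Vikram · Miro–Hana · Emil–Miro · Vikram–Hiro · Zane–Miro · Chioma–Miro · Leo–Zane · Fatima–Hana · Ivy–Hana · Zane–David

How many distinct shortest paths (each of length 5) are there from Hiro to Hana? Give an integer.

The shortest distance is 5, and the only length-5 path is Hiro–Vikram–David–Zane–Miro–Hana. So there is exactly 1 shortest path.

1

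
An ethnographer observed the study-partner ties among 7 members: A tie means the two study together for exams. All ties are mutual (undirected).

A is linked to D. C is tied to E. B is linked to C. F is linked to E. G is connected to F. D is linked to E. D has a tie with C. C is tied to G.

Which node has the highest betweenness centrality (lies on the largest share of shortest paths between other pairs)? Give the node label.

Unnormalized betweenness of each node: A:0, B:0, C:15/2, D:5, E:3, F:1/2, G:1.
C has the largest value, 15/2, making it the main broker — the node through which the most shortest paths run.

C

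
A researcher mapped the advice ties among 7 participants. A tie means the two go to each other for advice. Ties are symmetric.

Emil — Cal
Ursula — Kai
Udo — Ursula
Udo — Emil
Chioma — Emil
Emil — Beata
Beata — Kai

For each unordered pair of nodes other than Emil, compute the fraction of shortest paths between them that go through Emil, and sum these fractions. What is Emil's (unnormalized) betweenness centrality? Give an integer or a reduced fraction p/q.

Pairs whose geodesics pass through Emil — Udo–Chioma: 1; Udo–Cal: 1; Udo–Beata: 1; Chioma–Cal: 1; Chioma–Kai: 1; Chioma–Beata: 1; Chioma–Ursula: 1; Cal–Kai: 1; Cal–Beata: 1; Cal–Ursula: 1.
All other pairs contribute 0.
Summing the contributions gives betweenness(Emil) = 10.

10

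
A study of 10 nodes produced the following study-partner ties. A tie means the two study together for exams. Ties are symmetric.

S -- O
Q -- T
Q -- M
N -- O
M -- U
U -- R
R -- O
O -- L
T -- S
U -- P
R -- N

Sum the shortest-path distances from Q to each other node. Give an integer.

23

Distances from Q: L:4, M:1, N:4, O:3, P:3, R:3, S:2, T:1, U:2.
Sum = 4 + 1 + 4 + 3 + 3 + 3 + 2 + 1 + 2 = 23.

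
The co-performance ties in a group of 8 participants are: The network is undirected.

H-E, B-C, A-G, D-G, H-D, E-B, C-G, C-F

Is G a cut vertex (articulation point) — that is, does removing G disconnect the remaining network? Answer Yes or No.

Removing G leaves {A} with no path to {B, C, D, E, F, and H}, so the network splits into 2 components. G is a cut vertex.

Yes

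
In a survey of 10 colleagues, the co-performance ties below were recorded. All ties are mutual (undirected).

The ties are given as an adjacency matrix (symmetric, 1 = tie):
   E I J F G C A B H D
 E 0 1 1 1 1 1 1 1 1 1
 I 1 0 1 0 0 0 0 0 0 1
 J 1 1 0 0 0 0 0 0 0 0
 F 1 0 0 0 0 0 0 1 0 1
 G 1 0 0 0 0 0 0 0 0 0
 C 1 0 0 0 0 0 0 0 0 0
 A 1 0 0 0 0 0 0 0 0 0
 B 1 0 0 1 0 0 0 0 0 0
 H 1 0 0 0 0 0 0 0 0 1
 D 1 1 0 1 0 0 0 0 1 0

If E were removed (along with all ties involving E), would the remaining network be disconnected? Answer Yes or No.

Yes

Removing E leaves {B, D, F, H, I, and J} with no path to {G}, so the network splits into 4 components. E is a cut vertex.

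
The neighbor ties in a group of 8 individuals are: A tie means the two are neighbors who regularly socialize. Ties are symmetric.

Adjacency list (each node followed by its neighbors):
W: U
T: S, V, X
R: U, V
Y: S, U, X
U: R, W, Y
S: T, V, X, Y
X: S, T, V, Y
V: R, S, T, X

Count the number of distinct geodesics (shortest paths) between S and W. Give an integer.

1

The shortest distance is 3, and the only length-3 path is S–Y–U–W. So there is exactly 1 shortest path.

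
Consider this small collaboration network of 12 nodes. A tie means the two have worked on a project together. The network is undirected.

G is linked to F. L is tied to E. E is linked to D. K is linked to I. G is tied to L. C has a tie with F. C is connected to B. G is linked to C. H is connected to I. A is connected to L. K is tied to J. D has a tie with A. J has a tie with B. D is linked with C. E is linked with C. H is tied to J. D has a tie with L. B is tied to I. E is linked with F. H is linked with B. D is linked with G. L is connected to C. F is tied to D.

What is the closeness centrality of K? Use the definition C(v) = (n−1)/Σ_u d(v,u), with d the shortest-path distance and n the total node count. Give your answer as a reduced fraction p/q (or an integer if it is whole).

Distances from K: A:5, B:2, C:3, D:4, E:4, F:4, G:4, H:2, I:1, J:1, L:4. Sum = 34.
n = 12, so closeness = 11/34.

11/34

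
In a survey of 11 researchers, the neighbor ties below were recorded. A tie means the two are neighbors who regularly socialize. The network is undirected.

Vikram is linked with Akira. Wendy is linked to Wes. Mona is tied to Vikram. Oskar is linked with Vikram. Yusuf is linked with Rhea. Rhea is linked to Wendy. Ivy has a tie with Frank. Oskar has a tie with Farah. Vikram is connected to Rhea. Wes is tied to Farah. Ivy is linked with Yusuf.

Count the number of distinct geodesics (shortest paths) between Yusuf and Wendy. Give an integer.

The shortest distance is 2, and the only length-2 path is Yusuf–Rhea–Wendy. So there is exactly 1 shortest path.

1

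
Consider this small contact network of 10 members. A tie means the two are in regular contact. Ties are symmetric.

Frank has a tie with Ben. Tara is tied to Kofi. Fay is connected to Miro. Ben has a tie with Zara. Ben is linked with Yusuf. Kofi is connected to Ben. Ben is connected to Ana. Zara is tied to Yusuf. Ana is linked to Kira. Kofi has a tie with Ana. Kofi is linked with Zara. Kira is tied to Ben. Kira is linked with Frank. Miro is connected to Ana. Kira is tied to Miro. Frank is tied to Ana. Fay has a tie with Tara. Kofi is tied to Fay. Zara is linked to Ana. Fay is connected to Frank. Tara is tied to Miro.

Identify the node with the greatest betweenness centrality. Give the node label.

Ben

Unnormalized betweenness of each node: Ana:14/3, Ben:20/3, Fay:2, Frank:5/3, Kira:7/6, Kofi:6, Miro:7/3, Tara:1/3, Yusuf:0, Zara:13/6.
Ben has the largest value, 20/3, making it the main broker — the node through which the most shortest paths run.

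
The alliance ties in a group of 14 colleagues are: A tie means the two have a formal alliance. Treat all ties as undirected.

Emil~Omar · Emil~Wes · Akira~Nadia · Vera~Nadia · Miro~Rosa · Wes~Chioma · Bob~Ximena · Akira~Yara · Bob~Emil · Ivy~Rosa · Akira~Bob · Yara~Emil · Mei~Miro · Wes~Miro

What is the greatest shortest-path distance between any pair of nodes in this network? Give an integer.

Eccentricity of each node (its greatest distance to any other): Akira:6, Bob:5, Chioma:6, Emil:4, Ivy:8, Mei:7, Miro:6, Nadia:7, Omar:5, Rosa:7, Vera:8, Wes:5, Ximena:6, Yara:5.
The maximum eccentricity is 8, realized for instance by the pair Vera–Ivy via Vera – Nadia – Akira – Bob – Emil – Wes – Miro – Rosa – Ivy. So the diameter is 8.

8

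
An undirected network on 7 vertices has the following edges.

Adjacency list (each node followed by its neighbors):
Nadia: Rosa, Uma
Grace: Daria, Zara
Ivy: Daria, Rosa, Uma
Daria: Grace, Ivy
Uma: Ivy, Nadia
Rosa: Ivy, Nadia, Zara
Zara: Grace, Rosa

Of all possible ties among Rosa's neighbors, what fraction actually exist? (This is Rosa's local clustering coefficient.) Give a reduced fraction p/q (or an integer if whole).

0

Rosa's neighbors: Ivy, Nadia, and Zara (k = 3).
Possible neighbor pairs: C(3,2) = 3. Edges among them: none → e = 0.
Clustering(Rosa) = 0/3 = 0.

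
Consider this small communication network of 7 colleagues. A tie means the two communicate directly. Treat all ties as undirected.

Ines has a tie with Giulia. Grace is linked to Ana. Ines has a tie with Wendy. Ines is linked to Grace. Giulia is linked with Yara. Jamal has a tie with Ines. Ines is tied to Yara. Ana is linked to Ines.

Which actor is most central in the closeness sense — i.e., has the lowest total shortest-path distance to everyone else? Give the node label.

Farness (sum of distances to all others) for each node — Ana:10, Giulia:10, Grace:10, Ines:6, Jamal:11, Wendy:11, Yara:10.
The smallest farness is 6, for Ines, so Ines has the highest closeness.

Ines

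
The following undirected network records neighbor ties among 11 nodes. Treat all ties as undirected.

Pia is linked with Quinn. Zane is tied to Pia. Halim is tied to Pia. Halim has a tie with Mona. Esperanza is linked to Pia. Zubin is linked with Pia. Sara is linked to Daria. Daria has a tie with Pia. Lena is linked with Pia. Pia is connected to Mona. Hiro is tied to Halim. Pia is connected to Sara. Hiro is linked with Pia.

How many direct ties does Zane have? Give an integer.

Zane is directly tied to Pia. That is 1 neighbor, so the degree of Zane is 1.

1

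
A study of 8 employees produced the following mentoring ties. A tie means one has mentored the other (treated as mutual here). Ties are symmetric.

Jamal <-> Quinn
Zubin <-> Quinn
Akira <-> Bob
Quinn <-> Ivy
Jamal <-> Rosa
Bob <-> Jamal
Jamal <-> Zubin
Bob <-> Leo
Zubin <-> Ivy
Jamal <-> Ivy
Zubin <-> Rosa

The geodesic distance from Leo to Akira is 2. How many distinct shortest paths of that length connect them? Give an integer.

1

The shortest distance is 2, and the only length-2 path is Leo–Bob–Akira. So there is exactly 1 shortest path.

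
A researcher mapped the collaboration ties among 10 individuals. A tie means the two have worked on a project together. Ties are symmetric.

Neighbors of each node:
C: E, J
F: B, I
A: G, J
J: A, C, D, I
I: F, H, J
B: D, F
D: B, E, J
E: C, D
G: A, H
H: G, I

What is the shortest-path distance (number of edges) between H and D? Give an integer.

One shortest route is H – I – J – D, which uses 3 edges, and at distance 2 from H we only reach {A, F, J}, which does not include D. So d(H,D) = 3.

3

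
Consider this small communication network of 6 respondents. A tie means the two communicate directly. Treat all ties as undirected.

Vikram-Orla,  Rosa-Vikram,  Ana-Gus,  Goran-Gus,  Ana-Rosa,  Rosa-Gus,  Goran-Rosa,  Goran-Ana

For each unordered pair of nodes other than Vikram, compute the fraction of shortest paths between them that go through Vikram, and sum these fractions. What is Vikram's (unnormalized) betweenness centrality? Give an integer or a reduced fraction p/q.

4

Pairs whose geodesics pass through Vikram — Goran–Orla: 1; Gus–Orla: 1; Ana–Orla: 1; Rosa–Orla: 1.
All other pairs contribute 0.
Summing the contributions gives betweenness(Vikram) = 4.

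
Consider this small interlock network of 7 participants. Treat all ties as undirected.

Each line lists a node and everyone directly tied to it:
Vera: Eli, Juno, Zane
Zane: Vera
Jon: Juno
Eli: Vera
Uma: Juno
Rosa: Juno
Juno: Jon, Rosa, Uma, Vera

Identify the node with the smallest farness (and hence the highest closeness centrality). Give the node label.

Farness (sum of distances to all others) for each node — Eli:14, Jon:13, Juno:8, Rosa:13, Uma:13, Vera:9, Zane:14.
The smallest farness is 8, for Juno, so Juno has the highest closeness.

Juno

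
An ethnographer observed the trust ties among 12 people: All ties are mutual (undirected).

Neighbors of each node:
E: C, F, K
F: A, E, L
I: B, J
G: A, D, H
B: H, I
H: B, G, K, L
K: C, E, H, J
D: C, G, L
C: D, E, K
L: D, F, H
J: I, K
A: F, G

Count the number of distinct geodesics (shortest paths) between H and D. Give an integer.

2

The shortest distance is 2. The length-2 paths are: H–G–D; H–L–D.
That gives 2 distinct shortest paths.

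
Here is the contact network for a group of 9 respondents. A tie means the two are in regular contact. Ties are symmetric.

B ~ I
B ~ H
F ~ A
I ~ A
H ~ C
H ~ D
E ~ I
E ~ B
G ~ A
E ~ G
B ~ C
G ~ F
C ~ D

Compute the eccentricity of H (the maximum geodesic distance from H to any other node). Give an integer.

4

Distances from H: A:3, B:1, C:1, D:1, E:2, F:4, G:3, I:2.
The largest is 4 (to F), so the eccentricity of H is 4.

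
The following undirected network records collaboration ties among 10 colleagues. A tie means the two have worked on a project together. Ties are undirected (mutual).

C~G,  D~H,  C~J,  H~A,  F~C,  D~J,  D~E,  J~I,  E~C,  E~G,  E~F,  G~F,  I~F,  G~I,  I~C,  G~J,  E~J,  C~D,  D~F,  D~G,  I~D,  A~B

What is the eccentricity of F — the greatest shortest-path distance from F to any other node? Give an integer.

Distances from F: A:3, B:4, C:1, D:1, E:1, G:1, H:2, I:1, J:2.
The largest is 4 (to B), so the eccentricity of F is 4.

4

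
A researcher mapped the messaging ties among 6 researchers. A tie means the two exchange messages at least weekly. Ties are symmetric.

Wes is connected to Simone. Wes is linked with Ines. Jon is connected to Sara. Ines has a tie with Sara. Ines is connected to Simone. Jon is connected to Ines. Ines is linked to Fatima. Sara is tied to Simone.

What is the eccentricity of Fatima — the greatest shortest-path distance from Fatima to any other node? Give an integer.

2

Distances from Fatima: Ines:1, Jon:2, Sara:2, Simone:2, Wes:2.
The largest is 2 (to Simone, Sara, Wes, and Jon), so the eccentricity of Fatima is 2.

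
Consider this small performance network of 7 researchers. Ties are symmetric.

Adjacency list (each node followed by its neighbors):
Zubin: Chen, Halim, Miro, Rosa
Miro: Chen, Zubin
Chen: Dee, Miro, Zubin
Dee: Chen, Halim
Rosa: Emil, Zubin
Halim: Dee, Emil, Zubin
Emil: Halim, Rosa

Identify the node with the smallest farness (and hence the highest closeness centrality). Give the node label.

Farness (sum of distances to all others) for each node — Chen:10, Dee:11, Emil:12, Halim:9, Miro:11, Rosa:11, Zubin:8.
The smallest farness is 8, for Zubin, so Zubin has the highest closeness.

Zubin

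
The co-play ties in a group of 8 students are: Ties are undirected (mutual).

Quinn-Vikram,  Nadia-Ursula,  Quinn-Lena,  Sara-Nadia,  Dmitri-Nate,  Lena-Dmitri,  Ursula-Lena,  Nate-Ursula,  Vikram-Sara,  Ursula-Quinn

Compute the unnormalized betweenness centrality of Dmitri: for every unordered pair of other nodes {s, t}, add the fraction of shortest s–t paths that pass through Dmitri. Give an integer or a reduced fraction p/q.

Pairs whose geodesics pass through Dmitri — Lena–Nate: 1/2.
All other pairs contribute 0.
Summing the contributions gives betweenness(Dmitri) = 1/2.

1/2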